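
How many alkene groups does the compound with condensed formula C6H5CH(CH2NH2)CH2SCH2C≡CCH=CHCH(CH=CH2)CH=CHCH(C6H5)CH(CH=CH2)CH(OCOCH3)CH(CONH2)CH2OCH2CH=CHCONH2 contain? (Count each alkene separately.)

5

C6H5– phenyl ring → arene.
pendant –CH2NH2: N on sp³ C, no adjacent C=O → amine.
C–S–C linkage → sulfide (thioether).
C≡C triple bond → alkyne.
C=C double bond → alkene.
pendant –CH=CH2: C=C double bond → alkene.
C=C double bond → alkene.
pendant –C6H5: benzene ring → arene.
pendant –CH=CH2: C=C double bond → alkene.
pendant –OC(=O)CH3: an acyloxy group → ester.
pendant –CONH2: carbonyl C bonded to C and N → amide.
C–O–C with sp³ carbons on both sides and no adjacent C=O → ether.
C=C double bond → alkene.
–C(=O)NH2: carbonyl C bonded to C and to N → amide (the N is not a separate amine).
Alkene appears at: CH=CH, CH(CH=CH2), CH=CH, CH(CH=CH2), CH=CH → 5.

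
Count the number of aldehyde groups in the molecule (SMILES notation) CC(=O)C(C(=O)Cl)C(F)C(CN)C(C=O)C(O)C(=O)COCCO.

1

Reading the structure from left to right:
  CO: –C(=O)– with carbon on both sides → ketone.
  CH(COCl): pendant –C(=O)X: carbonyl C bonded to C and halogen → acyl halide.
  CH(F): halogen on an sp³ carbon → alkyl halide.
  CH(CH2NH2): pendant –CH2NH2: N on sp³ C, no adjacent C=O → amine.
  CH(CHO): pendant –CHO: carbonyl C bonded to C and H → aldehyde.
  CH(OH): –OH on an sp³ carbon → alcohol (secondary).
  CO: –C(=O)– with carbon on both sides → ketone.
  CH2OCH2: C–O–C with sp³ carbons on both sides and no adjacent C=O → ether.
  CH2OH: –OH on an sp³ carbon → alcohol.
Aldehyde appears at: CH(CHO) → 1.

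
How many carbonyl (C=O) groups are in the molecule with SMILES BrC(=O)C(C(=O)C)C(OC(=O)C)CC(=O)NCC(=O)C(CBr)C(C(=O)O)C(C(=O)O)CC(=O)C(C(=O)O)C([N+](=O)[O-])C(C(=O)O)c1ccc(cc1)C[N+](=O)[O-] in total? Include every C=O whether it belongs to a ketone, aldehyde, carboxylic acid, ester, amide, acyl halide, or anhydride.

BrCO: acyl halide, 1 C=O (running total 1).
CH(COCH3): ketone, 1 C=O (running total 2).
CH(OCOCH3): ester, 1 C=O (running total 3).
CH2CONHCH2: amide, 1 C=O (running total 4).
CO: ketone, 1 C=O (running total 5).
CH(COOH): carboxylic acid, 1 C=O (running total 6).
CH(COOH): carboxylic acid, 1 C=O (running total 7).
CO: ketone, 1 C=O (running total 8).
CH(COOH): carboxylic acid, 1 C=O (running total 9).
CH(COOH): carboxylic acid, 1 C=O (running total 10).

10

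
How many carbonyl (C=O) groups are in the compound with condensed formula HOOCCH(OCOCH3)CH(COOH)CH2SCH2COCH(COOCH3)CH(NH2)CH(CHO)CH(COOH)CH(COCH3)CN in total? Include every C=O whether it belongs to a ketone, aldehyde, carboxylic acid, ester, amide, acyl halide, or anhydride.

HOOC: carboxylic acid, 1 C=O (running total 1).
CH(OCOCH3): ester, 1 C=O (running total 2).
CH(COOH): carboxylic acid, 1 C=O (running total 3).
CO: ketone, 1 C=O (running total 4).
CH(COOCH3): ester, 1 C=O (running total 5).
CH(CHO): aldehyde, 1 C=O (running total 6).
CH(COOH): carboxylic acid, 1 C=O (running total 7).
CH(COCH3): ketone, 1 C=O (running total 8).

8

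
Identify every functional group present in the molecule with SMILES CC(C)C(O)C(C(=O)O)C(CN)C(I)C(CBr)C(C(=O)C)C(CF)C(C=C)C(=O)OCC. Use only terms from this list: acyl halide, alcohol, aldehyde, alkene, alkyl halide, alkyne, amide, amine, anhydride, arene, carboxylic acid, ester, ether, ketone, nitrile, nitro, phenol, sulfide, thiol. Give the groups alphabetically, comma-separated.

alcohol, alkene, alkyl halide, amine, carboxylic acid, ester, ketone

Reading the structure from left to right:
  CH(OH): –OH on an sp³ carbon → alcohol (secondary).
  CH(COOH): pendant –COOH: carbonyl C bonded to C and –OH → carboxylic acid.
  CH(CH2NH2): pendant –CH2NH2: N on sp³ C, no adjacent C=O → amine.
  CH(I): halogen on an sp³ carbon → alkyl halide.
  CH(CH2Br): pendant –CH2X: halogen on sp³ carbon → alkyl halide.
  CH(COCH3): pendant –COCH3: carbonyl C bonded to two carbons → ketone.
  CH(CH2F): pendant –CH2X: halogen on sp³ carbon → alkyl halide.
  CH(CH=CH2): pendant –CH=CH2: C=C double bond → alkene.
  COOCH2CH3: –C(=O)OCH2CH3: carbonyl C bonded to C and to –OEt → ester.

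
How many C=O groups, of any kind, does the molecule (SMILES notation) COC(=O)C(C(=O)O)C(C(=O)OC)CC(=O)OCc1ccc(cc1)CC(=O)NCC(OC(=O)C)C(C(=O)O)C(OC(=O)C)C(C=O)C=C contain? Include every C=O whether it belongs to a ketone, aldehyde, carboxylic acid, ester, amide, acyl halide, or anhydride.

CH3OOC: ester, 1 C=O (running total 1).
CH(COOH): carboxylic acid, 1 C=O (running total 2).
CH(COOCH3): ester, 1 C=O (running total 3).
CH2COOCH2: ester, 1 C=O (running total 4).
CH2CONHCH2: amide, 1 C=O (running total 5).
CH(OCOCH3): ester, 1 C=O (running total 6).
CH(COOH): carboxylic acid, 1 C=O (running total 7).
CH(OCOCH3): ester, 1 C=O (running total 8).
CH(CHO): aldehyde, 1 C=O (running total 9).

9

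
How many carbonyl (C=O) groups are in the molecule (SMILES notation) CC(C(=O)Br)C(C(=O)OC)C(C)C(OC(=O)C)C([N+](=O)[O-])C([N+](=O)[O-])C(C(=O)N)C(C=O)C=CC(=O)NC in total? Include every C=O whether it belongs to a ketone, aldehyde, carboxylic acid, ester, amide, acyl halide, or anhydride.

CH(COBr): acyl halide, 1 C=O (running total 1).
CH(COOCH3): ester, 1 C=O (running total 2).
CH(OCOCH3): ester, 1 C=O (running total 3).
CH(CONH2): amide, 1 C=O (running total 4).
CH(CHO): aldehyde, 1 C=O (running total 5).
CONHCH3: amide, 1 C=O (running total 6).

6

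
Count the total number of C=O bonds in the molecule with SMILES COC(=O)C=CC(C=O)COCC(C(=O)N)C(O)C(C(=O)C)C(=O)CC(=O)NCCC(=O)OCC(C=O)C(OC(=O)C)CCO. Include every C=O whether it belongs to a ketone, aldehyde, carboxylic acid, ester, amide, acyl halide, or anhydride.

9

CH3OOC: ester, 1 C=O (running total 1).
CH(CHO): aldehyde, 1 C=O (running total 2).
CH(CONH2): amide, 1 C=O (running total 3).
CH(COCH3): ketone, 1 C=O (running total 4).
CO: ketone, 1 C=O (running total 5).
CH2CONHCH2: amide, 1 C=O (running total 6).
CH2COOCH2: ester, 1 C=O (running total 7).
CH(CHO): aldehyde, 1 C=O (running total 8).
CH(OCOCH3): ester, 1 C=O (running total 9).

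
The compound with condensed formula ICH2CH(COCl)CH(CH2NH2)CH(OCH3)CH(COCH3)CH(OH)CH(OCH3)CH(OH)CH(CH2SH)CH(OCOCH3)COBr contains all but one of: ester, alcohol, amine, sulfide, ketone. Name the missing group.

sulfide

ketone: present (CH(COCH3) — pendant –COCH3: carbonyl C bonded to two carbons → ketone).
ester: present (CH(OCOCH3) — pendant –OC(=O)CH3: an acyloxy group → ester).
amine: present (CH(CH2NH2) — pendant –CH2NH2: N on sp³ C, no adjacent C=O → amine).
alcohol: present (CH(OH) — –OH on an sp³ carbon → alcohol (secondary)).
sulfide: no segment matches this pattern.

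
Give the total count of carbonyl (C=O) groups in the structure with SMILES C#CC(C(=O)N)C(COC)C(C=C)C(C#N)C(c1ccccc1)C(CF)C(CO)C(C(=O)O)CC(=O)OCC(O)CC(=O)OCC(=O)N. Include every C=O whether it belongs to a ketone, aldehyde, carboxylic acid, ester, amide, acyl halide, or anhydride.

CH(CONH2): amide, 1 C=O (running total 1).
CH(COOH): carboxylic acid, 1 C=O (running total 2).
CH2COOCH2: ester, 1 C=O (running total 3).
CH2COOCH2: ester, 1 C=O (running total 4).
CONH2: amide, 1 C=O (running total 5).

5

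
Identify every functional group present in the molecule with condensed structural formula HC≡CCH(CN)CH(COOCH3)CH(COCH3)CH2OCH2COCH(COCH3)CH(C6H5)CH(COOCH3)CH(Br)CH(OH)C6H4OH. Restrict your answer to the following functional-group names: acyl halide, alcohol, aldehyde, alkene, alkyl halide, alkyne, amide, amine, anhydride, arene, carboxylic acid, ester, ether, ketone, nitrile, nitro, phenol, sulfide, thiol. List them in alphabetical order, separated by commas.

Working along the chain:
  HC≡C: C≡C triple bond → alkyne.
  CH(CN): pendant –C≡N: nitrile.
  CH(COOCH3): pendant –COOCH3: carbonyl C bonded to C and –OCH3 → ester.
  CH(COCH3): pendant –COCH3: carbonyl C bonded to two carbons → ketone.
  CH2OCH2: C–O–C with sp³ carbons on both sides and no adjacent C=O → ether.
  CO: –C(=O)– with carbon on both sides → ketone.
  CH(COCH3): pendant –COCH3: carbonyl C bonded to two carbons → ketone.
  CH(C6H5): pendant –C6H5: benzene ring → arene.
  CH(COOCH3): pendant –COOCH3: carbonyl C bonded to C and –OCH3 → ester.
  CH(Br): halogen on an sp³ carbon → alkyl halide.
  CH(OH): –OH on an sp³ carbon → alcohol (secondary).
  C6H4OH: –OH attached directly to an aromatic ring → phenol (not alcohol); the ring itself is an arene.

alcohol, alkyl halide, alkyne, arene, ester, ether, ketone, nitrile, phenol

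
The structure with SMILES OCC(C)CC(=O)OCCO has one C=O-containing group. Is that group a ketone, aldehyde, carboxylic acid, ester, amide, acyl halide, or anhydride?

ester

The carbonyl is in the CH2COOCH2 segment: –C(=O)–O–C with C on the carbonyl side → ester.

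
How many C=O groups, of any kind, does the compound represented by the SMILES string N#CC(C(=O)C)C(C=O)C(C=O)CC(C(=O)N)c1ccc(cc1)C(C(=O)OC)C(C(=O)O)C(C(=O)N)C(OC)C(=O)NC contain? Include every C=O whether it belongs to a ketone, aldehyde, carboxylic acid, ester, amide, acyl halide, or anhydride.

CH(COCH3): ketone, 1 C=O (running total 1).
CH(CHO): aldehyde, 1 C=O (running total 2).
CH(CHO): aldehyde, 1 C=O (running total 3).
CH(CONH2): amide, 1 C=O (running total 4).
CH(COOCH3): ester, 1 C=O (running total 5).
CH(COOH): carboxylic acid, 1 C=O (running total 6).
CH(CONH2): amide, 1 C=O (running total 7).
CONHCH3: amide, 1 C=O (running total 8).

8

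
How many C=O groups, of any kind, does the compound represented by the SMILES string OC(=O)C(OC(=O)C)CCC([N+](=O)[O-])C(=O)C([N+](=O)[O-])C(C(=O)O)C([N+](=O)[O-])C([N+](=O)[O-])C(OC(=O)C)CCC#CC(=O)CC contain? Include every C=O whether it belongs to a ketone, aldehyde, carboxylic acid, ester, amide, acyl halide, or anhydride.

HOOC: carboxylic acid, 1 C=O (running total 1).
CH(OCOCH3): ester, 1 C=O (running total 2).
CO: ketone, 1 C=O (running total 3).
CH(COOH): carboxylic acid, 1 C=O (running total 4).
CH(OCOCH3): ester, 1 C=O (running total 5).
CO: ketone, 1 C=O (running total 6).

6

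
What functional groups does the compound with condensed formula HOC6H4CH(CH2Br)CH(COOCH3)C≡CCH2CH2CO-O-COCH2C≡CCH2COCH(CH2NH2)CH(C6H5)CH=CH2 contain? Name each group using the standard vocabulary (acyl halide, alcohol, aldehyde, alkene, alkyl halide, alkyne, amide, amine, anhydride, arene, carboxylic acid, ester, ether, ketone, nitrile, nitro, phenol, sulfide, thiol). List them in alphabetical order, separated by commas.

alkene, alkyl halide, alkyne, amine, anhydride, arene, ester, ketone, phenol

Working along the chain:
  HOC6H4: –OH attached directly to an aromatic ring → phenol (not alcohol); the ring itself is an arene.
  CH(CH2Br): pendant –CH2X: halogen on sp³ carbon → alkyl halide.
  CH(COOCH3): pendant –COOCH3: carbonyl C bonded to C and –OCH3 → ester.
  C≡C: C≡C triple bond → alkyne.
  CH2CO-O-COCH2: two acyl groups sharing one oxygen, –C(=O)–O–C(=O)– → anhydride.
  C≡C: C≡C triple bond → alkyne.
  CO: –C(=O)– with carbon on both sides → ketone.
  CH(CH2NH2): pendant –CH2NH2: N on sp³ C, no adjacent C=O → amine.
  CH(C6H5): pendant –C6H5: benzene ring → arene.
  CH=CH2: C=C double bond → alkene.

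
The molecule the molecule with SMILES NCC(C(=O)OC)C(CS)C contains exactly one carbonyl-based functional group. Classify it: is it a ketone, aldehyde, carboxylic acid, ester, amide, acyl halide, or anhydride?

The carbonyl is in the CH(COOCH3) segment: pendant –COOCH3: carbonyl C bonded to C and –OCH3 → ester.

ester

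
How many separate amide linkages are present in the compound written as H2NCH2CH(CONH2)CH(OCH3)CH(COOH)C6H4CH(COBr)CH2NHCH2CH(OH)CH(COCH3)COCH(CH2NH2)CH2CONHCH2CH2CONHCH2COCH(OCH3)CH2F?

Reading the structure from left to right:
  H2NCH2: –NH2 on an sp³ carbon with no adjacent C=O → amine.
  CH(CONH2): pendant –CONH2: carbonyl C bonded to C and N → amide.
  CH(OCH3): pendant –OCH3: C–O–C with sp³ C, no adjacent C=O → ether.
  CH(COOH): pendant –COOH: carbonyl C bonded to C and –OH → carboxylic acid.
  C6H4: para-disubstituted benzene ring → arene.
  CH(COBr): pendant –C(=O)X: carbonyl C bonded to C and halogen → acyl halide.
  CH2NHCH2: C–N–C with sp³ carbons and no adjacent C=O → amine (secondary).
  CH(OH): –OH on an sp³ carbon → alcohol (secondary).
  CH(COCH3): pendant –COCH3: carbonyl C bonded to two carbons → ketone.
  CO: –C(=O)– with carbon on both sides → ketone.
  CH(CH2NH2): pendant –CH2NH2: N on sp³ C, no adjacent C=O → amine.
  CH2CONHCH2: –C(=O)–N– linkage → amide (the N is not an amine).
  CH2CONHCH2: –C(=O)–N– linkage → amide (the N is not an amine).
  CO: –C(=O)– with carbon on both sides → ketone.
  CH(OCH3): pendant –OCH3: C–O–C with sp³ C, no adjacent C=O → ether.
  CH2F: halogen on an sp³ carbon → alkyl halide.
Amide appears at: CH(CONH2), CH2CONHCH2, CH2CONHCH2 → 3.

3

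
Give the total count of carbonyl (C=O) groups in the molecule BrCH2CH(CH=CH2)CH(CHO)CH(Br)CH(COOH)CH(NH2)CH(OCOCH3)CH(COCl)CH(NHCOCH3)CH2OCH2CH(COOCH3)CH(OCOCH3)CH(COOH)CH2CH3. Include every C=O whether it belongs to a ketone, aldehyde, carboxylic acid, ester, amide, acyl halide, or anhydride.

CH(CHO): aldehyde, 1 C=O (running total 1).
CH(COOH): carboxylic acid, 1 C=O (running total 2).
CH(OCOCH3): ester, 1 C=O (running total 3).
CH(COCl): acyl halide, 1 C=O (running total 4).
CH(NHCOCH3): amide, 1 C=O (running total 5).
CH(COOCH3): ester, 1 C=O (running total 6).
CH(OCOCH3): ester, 1 C=O (running total 7).
CH(COOH): carboxylic acid, 1 C=O (running total 8).

8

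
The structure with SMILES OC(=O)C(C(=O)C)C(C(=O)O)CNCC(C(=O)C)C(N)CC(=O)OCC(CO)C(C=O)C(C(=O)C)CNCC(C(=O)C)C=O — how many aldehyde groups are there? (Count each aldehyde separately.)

2

Working along the chain:
  HOOC: –COOH: carbonyl C bonded to –OH and C → carboxylic acid (the –OH is not a separate alcohol).
  CH(COCH3): pendant –COCH3: carbonyl C bonded to two carbons → ketone.
  CH(COOH): pendant –COOH: carbonyl C bonded to C and –OH → carboxylic acid.
  CH2NHCH2: C–N–C with sp³ carbons and no adjacent C=O → amine (secondary).
  CH(COCH3): pendant –COCH3: carbonyl C bonded to two carbons → ketone.
  CH(NH2): –NH2 on an sp³ carbon with no adjacent C=O → amine.
  CH2COOCH2: –C(=O)–O–C with C on the carbonyl side → ester.
  CH(CH2OH): pendant –CH2OH on an sp³ backbone C → alcohol.
  CH(CHO): pendant –CHO: carbonyl C bonded to C and H → aldehyde.
  CH(COCH3): pendant –COCH3: carbonyl C bonded to two carbons → ketone.
  CH2NHCH2: C–N–C with sp³ carbons and no adjacent C=O → amine (secondary).
  CH(COCH3): pendant –COCH3: carbonyl C bonded to two carbons → ketone.
  CHO: terminal –CHO: carbonyl C bonded to H and C → aldehyde.
Aldehyde appears at: CH(CHO), CHO → 2.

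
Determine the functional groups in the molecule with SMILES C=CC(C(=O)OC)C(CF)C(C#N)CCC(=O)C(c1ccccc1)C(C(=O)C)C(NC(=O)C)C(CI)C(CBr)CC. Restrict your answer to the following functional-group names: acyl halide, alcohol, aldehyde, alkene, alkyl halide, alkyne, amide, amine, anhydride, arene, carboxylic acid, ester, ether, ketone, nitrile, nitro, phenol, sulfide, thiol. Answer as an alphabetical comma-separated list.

alkene, alkyl halide, amide, arene, ester, ketone, nitrile

Taking each segment in turn:
  CH2=CH: C=C double bond → alkene.
  CH(COOCH3): pendant –COOCH3: carbonyl C bonded to C and –OCH3 → ester.
  CH(CH2F): pendant –CH2X: halogen on sp³ carbon → alkyl halide.
  CH(CN): pendant –C≡N: nitrile.
  CO: –C(=O)– with carbon on both sides → ketone.
  CH(C6H5): pendant –C6H5: benzene ring → arene.
  CH(COCH3): pendant –COCH3: carbonyl C bonded to two carbons → ketone.
  CH(NHCOCH3): pendant –NHC(=O)CH3: N bonded to a carbonyl → amide (not amine).
  CH(CH2I): pendant –CH2X: halogen on sp³ carbon → alkyl halide.
  CH(CH2Br): pendant –CH2X: halogen on sp³ carbon → alkyl halide.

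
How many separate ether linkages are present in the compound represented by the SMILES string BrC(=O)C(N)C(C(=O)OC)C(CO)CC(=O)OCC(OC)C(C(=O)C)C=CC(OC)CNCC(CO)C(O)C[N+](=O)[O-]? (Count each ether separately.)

Reading the structure from left to right:
  BrCO: –C(=O)Br: carbonyl C bonded to C and to a halogen → acyl halide (not alkyl halide).
  CH(NH2): –NH2 on an sp³ carbon with no adjacent C=O → amine.
  CH(COOCH3): pendant –COOCH3: carbonyl C bonded to C and –OCH3 → ester.
  CH(CH2OH): pendant –CH2OH on an sp³ backbone C → alcohol.
  CH2COOCH2: –C(=O)–O–C with C on the carbonyl side → ester.
  CH(OCH3): pendant –OCH3: C–O–C with sp³ C, no adjacent C=O → ether.
  CH(COCH3): pendant –COCH3: carbonyl C bonded to two carbons → ketone.
  CH=CH: C=C double bond → alkene.
  CH(OCH3): pendant –OCH3: C–O–C with sp³ C, no adjacent C=O → ether.
  CH2NHCH2: C–N–C with sp³ carbons and no adjacent C=O → amine (secondary).
  CH(CH2OH): pendant –CH2OH on an sp³ backbone C → alcohol.
  CH(OH): –OH on an sp³ carbon → alcohol (secondary).
  CH2NO2: –NO2 on carbon → nitro group.
Ether appears at: CH(OCH3), CH(OCH3) → 2.

2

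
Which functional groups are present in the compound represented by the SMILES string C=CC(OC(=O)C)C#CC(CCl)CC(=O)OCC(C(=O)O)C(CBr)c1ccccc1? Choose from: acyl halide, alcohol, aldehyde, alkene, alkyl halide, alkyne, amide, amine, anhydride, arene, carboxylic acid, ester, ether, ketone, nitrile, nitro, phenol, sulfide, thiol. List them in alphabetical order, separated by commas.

alkene, alkyl halide, alkyne, arene, carboxylic acid, ester

Working along the chain:
  CH2=CH: C=C double bond → alkene.
  CH(OCOCH3): pendant –OC(=O)CH3: an acyloxy group → ester.
  C≡C: C≡C triple bond → alkyne.
  CH(CH2Cl): pendant –CH2X: halogen on sp³ carbon → alkyl halide.
  CH2COOCH2: –C(=O)–O–C with C on the carbonyl side → ester.
  CH(COOH): pendant –COOH: carbonyl C bonded to C and –OH → carboxylic acid.
  CH(CH2Br): pendant –CH2X: halogen on sp³ carbon → alkyl halide.
  C6H5: –C6H5 phenyl ring → arene.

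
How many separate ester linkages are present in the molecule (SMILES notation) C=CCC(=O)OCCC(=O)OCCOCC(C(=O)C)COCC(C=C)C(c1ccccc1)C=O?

2

Taking each segment in turn:
  CH2=CH: C=C double bond → alkene.
  CH2COOCH2: –C(=O)–O–C with C on the carbonyl side → ester.
  CH2COOCH2: –C(=O)–O–C with C on the carbonyl side → ester.
  CH2OCH2: C–O–C with sp³ carbons on both sides and no adjacent C=O → ether.
  CH(COCH3): pendant –COCH3: carbonyl C bonded to two carbons → ketone.
  CH2OCH2: C–O–C with sp³ carbons on both sides and no adjacent C=O → ether.
  CH(CH=CH2): pendant –CH=CH2: C=C double bond → alkene.
  CH(C6H5): pendant –C6H5: benzene ring → arene.
  CHO: terminal –CHO: carbonyl C bonded to H and C → aldehyde.
Ester appears at: CH2COOCH2, CH2COOCH2 → 2.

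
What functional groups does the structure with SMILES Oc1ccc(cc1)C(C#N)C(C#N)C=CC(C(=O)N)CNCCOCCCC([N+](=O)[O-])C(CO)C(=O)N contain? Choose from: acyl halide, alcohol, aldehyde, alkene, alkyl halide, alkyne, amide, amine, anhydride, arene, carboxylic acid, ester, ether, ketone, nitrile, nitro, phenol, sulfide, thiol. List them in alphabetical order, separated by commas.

Taking each segment in turn:
  HOC6H4: –OH attached directly to an aromatic ring → phenol (not alcohol); the ring itself is an arene.
  CH(CN): pendant –C≡N: nitrile.
  CH(CN): pendant –C≡N: nitrile.
  CH=CH: C=C double bond → alkene.
  CH(CONH2): pendant –CONH2: carbonyl C bonded to C and N → amide.
  CH2NHCH2: C–N–C with sp³ carbons and no adjacent C=O → amine (secondary).
  CH2OCH2: C–O–C with sp³ carbons on both sides and no adjacent C=O → ether.
  CH(NO2): –NO2 on an sp³ carbon → nitro (the N=O is not a carbonyl).
  CH(CH2OH): pendant –CH2OH on an sp³ backbone C → alcohol.
  CONH2: –C(=O)NH2: carbonyl C bonded to C and to N → amide (the N is not a separate amine).

alcohol, alkene, amide, amine, arene, ether, nitrile, nitro, phenol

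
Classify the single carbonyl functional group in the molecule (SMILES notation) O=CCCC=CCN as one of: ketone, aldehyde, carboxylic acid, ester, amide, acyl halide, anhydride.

aldehyde

The carbonyl is in the OHC segment: terminal –CHO: carbonyl C bonded to H and C → aldehyde.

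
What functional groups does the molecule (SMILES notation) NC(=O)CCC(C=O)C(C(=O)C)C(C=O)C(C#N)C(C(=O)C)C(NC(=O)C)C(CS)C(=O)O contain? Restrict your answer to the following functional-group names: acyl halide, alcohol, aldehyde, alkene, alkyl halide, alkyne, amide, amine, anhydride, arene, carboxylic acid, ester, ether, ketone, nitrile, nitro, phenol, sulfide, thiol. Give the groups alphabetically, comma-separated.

aldehyde, amide, carboxylic acid, ketone, nitrile, thiol

–C(=O)NH2: carbonyl C bonded to C and to N → amide (the N is not a separate amine).
pendant –CHO: carbonyl C bonded to C and H → aldehyde.
pendant –COCH3: carbonyl C bonded to two carbons → ketone.
pendant –CHO: carbonyl C bonded to C and H → aldehyde.
pendant –C≡N: nitrile.
pendant –COCH3: carbonyl C bonded to two carbons → ketone.
pendant –NHC(=O)CH3: N bonded to a carbonyl → amide (not amine).
pendant –CH2SH → thiol.
–COOH: carbonyl C bonded to –OH and C → carboxylic acid (the –OH is not a separate alcohol).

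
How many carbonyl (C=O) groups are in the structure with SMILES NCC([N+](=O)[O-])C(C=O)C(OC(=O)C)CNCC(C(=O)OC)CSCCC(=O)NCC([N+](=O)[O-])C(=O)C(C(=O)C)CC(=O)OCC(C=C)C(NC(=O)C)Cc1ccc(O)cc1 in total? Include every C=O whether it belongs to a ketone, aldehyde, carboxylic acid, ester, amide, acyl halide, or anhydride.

8

CH(CHO): aldehyde, 1 C=O (running total 1).
CH(OCOCH3): ester, 1 C=O (running total 2).
CH(COOCH3): ester, 1 C=O (running total 3).
CH2CONHCH2: amide, 1 C=O (running total 4).
CO: ketone, 1 C=O (running total 5).
CH(COCH3): ketone, 1 C=O (running total 6).
CH2COOCH2: ester, 1 C=O (running total 7).
CH(NHCOCH3): amide, 1 C=O (running total 8).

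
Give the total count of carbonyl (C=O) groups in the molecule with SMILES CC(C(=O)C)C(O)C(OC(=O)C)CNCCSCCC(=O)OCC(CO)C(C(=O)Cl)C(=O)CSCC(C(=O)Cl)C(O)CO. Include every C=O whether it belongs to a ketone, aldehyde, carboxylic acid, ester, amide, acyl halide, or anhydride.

CH(COCH3): ketone, 1 C=O (running total 1).
CH(OCOCH3): ester, 1 C=O (running total 2).
CH2COOCH2: ester, 1 C=O (running total 3).
CH(COCl): acyl halide, 1 C=O (running total 4).
CO: ketone, 1 C=O (running total 5).
CH(COCl): acyl halide, 1 C=O (running total 6).

6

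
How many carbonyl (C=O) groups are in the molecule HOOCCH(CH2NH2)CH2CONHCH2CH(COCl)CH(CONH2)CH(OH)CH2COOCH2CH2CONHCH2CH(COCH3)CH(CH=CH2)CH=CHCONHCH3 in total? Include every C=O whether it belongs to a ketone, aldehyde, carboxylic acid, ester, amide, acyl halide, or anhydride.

HOOC: carboxylic acid, 1 C=O (running total 1).
CH2CONHCH2: amide, 1 C=O (running total 2).
CH(COCl): acyl halide, 1 C=O (running total 3).
CH(CONH2): amide, 1 C=O (running total 4).
CH2COOCH2: ester, 1 C=O (running total 5).
CH2CONHCH2: amide, 1 C=O (running total 6).
CH(COCH3): ketone, 1 C=O (running total 7).
CONHCH3: amide, 1 C=O (running total 8).

8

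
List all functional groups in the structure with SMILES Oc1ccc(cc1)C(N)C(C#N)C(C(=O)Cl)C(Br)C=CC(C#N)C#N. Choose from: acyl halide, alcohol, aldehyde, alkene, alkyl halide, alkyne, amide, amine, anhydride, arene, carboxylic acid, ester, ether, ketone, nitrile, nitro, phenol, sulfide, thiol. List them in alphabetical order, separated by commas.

Taking each segment in turn:
  HOC6H4: –OH attached directly to an aromatic ring → phenol (not alcohol); the ring itself is an arene.
  CH(NH2): –NH2 on an sp³ carbon with no adjacent C=O → amine.
  CH(CN): pendant –C≡N: nitrile.
  CH(COCl): pendant –C(=O)X: carbonyl C bonded to C and halogen → acyl halide.
  CH(Br): halogen on an sp³ carbon → alkyl halide.
  CH=CH: C=C double bond → alkene.
  CH(CN): pendant –C≡N: nitrile.
  CN: –C≡N: carbon triple-bonded to nitrogen → nitrile.

acyl halide, alkene, alkyl halide, amine, arene, nitrile, phenol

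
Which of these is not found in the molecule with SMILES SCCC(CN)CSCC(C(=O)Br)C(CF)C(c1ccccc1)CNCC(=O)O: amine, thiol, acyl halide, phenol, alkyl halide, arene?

phenol

alkyl halide: present (CH(CH2F) — pendant –CH2X: halogen on sp³ carbon → alkyl halide).
thiol: present (HSCH2 — –SH on an sp³ carbon → thiol).
amine: present (CH(CH2NH2) — pendant –CH2NH2: N on sp³ C, no adjacent C=O → amine).
arene: present (CH(C6H5) — pendant –C6H5: benzene ring → arene).
acyl halide: present (CH(COBr) — pendant –C(=O)X: carbonyl C bonded to C and halogen → acyl halide).
phenol: no segment matches this pattern.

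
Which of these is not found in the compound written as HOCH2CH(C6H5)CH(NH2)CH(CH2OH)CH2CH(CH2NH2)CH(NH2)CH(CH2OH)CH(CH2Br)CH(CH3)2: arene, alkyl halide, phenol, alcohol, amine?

phenol

alkyl halide: present (CH(CH2Br) — pendant –CH2X: halogen on sp³ carbon → alkyl halide).
arene: present (CH(C6H5) — pendant –C6H5: benzene ring → arene).
alcohol: present (HOCH2 — HO– on an sp³ carbon → alcohol).
amine: present (CH(NH2) — –NH2 on an sp³ carbon with no adjacent C=O → amine).
phenol: absent. In each of HOCH2 and CH(CH2OH), the –OH is on an sp³ carbon, not on an aromatic ring, so it is an alcohol.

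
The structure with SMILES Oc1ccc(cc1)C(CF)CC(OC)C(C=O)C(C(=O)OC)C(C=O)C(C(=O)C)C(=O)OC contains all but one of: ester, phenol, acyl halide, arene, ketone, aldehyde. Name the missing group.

arene: present (HOC6H4 — –OH attached directly to an aromatic ring → phenol (not alcohol); the ring itself is an arene).
aldehyde: present (CH(CHO) — pendant –CHO: carbonyl C bonded to C and H → aldehyde).
ester: present (CH(COOCH3) — pendant –COOCH3: carbonyl C bonded to C and –OCH3 → ester).
phenol: present (HOC6H4 — –OH attached directly to an aromatic ring → phenol (not alcohol); the ring itself is an arene).
ketone: present (CH(COCH3) — pendant –COCH3: carbonyl C bonded to two carbons → ketone).
acyl halide: no segment matches this pattern.

acyl halide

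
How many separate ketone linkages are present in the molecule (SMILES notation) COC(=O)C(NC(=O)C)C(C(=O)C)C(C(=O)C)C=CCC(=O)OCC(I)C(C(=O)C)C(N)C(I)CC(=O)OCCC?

CH3O–C(=O)–: carbonyl C bonded to C and to –OCH3 → ester (not ketone + ether).
pendant –NHC(=O)CH3: N bonded to a carbonyl → amide (not amine).
pendant –COCH3: carbonyl C bonded to two carbons → ketone.
pendant –COCH3: carbonyl C bonded to two carbons → ketone.
C=C double bond → alkene.
–C(=O)–O–C with C on the carbonyl side → ester.
halogen on an sp³ carbon → alkyl halide.
pendant –COCH3: carbonyl C bonded to two carbons → ketone.
–NH2 on an sp³ carbon with no adjacent C=O → amine.
halogen on an sp³ carbon → alkyl halide.
–C(=O)–O–C with C on the carbonyl side → ester.
Ketone appears at: CH(COCH3), CH(COCH3), CH(COCH3) → 3.

3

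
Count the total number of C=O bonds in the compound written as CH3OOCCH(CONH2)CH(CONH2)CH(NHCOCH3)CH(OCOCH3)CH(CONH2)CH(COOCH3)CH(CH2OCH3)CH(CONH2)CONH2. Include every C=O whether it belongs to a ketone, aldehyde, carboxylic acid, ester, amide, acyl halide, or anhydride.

CH3OOC: ester, 1 C=O (running total 1).
CH(CONH2): amide, 1 C=O (running total 2).
CH(CONH2): amide, 1 C=O (running total 3).
CH(NHCOCH3): amide, 1 C=O (running total 4).
CH(OCOCH3): ester, 1 C=O (running total 5).
CH(CONH2): amide, 1 C=O (running total 6).
CH(COOCH3): ester, 1 C=O (running total 7).
CH(CONH2): amide, 1 C=O (running total 8).
CONH2: amide, 1 C=O (running total 9).

9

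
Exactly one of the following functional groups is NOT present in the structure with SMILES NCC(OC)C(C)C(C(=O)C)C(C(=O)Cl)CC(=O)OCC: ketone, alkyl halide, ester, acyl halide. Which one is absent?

alkyl halide

acyl halide: present (CH(COCl) — pendant –C(=O)X: carbonyl C bonded to C and halogen → acyl halide).
ketone: present (CH(COCH3) — pendant –COCH3: carbonyl C bonded to two carbons → ketone).
ester: present (COOCH2CH3 — –C(=O)OCH2CH3: carbonyl C bonded to C and to –OEt → ester).
alkyl halide: absent. In CH(COCl), the halogen is on a carbonyl carbon, which makes it an acyl halide, not an alkyl halide.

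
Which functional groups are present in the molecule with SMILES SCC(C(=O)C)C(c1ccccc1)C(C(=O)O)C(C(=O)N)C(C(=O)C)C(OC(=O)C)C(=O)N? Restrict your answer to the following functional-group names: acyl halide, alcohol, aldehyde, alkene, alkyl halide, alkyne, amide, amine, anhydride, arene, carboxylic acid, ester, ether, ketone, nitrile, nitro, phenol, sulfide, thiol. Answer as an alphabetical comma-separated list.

amide, arene, carboxylic acid, ester, ketone, thiol

Working along the chain:
  HSCH2: –SH on an sp³ carbon → thiol.
  CH(COCH3): pendant –COCH3: carbonyl C bonded to two carbons → ketone.
  CH(C6H5): pendant –C6H5: benzene ring → arene.
  CH(COOH): pendant –COOH: carbonyl C bonded to C and –OH → carboxylic acid.
  CH(CONH2): pendant –CONH2: carbonyl C bonded to C and N → amide.
  CH(COCH3): pendant –COCH3: carbonyl C bonded to two carbons → ketone.
  CH(OCOCH3): pendant –OC(=O)CH3: an acyloxy group → ester.
  CONH2: –C(=O)NH2: carbonyl C bonded to C and to N → amide (the N is not a separate amine).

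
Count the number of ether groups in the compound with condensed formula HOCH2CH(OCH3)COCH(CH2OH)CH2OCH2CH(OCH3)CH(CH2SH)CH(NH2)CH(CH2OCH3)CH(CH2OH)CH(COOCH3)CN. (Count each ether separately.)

4

Working along the chain:
  HOCH2: HO– on an sp³ carbon → alcohol.
  CH(OCH3): pendant –OCH3: C–O–C with sp³ C, no adjacent C=O → ether.
  CO: –C(=O)– with carbon on both sides → ketone.
  CH(CH2OH): pendant –CH2OH on an sp³ backbone C → alcohol.
  CH2OCH2: C–O–C with sp³ carbons on both sides and no adjacent C=O → ether.
  CH(OCH3): pendant –OCH3: C–O–C with sp³ C, no adjacent C=O → ether.
  CH(CH2SH): pendant –CH2SH → thiol.
  CH(NH2): –NH2 on an sp³ carbon with no adjacent C=O → amine.
  CH(CH2OCH3): pendant –CH2OCH3: C–O–C linkage → ether.
  CH(CH2OH): pendant –CH2OH on an sp³ backbone C → alcohol.
  CH(COOCH3): pendant –COOCH3: carbonyl C bonded to C and –OCH3 → ester.
  CN: –C≡N: carbon triple-bonded to nitrogen → nitrile.
Ether appears at: CH(OCH3), CH2OCH2, CH(OCH3), CH(CH2OCH3) → 4.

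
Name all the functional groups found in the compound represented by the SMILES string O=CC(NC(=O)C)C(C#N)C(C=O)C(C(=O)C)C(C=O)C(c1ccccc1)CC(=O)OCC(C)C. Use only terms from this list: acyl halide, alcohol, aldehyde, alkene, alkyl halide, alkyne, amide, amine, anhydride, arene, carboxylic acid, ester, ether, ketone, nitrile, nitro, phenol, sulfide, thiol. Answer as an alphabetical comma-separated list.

aldehyde, amide, arene, ester, ketone, nitrile

terminal –CHO: carbonyl C bonded to H and C → aldehyde.
pendant –NHC(=O)CH3: N bonded to a carbonyl → amide (not amine).
pendant –C≡N: nitrile.
pendant –CHO: carbonyl C bonded to C and H → aldehyde.
pendant –COCH3: carbonyl C bonded to two carbons → ketone.
pendant –CHO: carbonyl C bonded to C and H → aldehyde.
pendant –C6H5: benzene ring → arene.
–C(=O)–O–C with C on the carbonyl side → ester.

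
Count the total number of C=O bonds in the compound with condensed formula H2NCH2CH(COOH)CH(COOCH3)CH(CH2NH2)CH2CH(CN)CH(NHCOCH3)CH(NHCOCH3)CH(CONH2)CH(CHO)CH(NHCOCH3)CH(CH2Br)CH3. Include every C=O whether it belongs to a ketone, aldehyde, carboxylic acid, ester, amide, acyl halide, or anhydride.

CH(COOH): carboxylic acid, 1 C=O (running total 1).
CH(COOCH3): ester, 1 C=O (running total 2).
CH(NHCOCH3): amide, 1 C=O (running total 3).
CH(NHCOCH3): amide, 1 C=O (running total 4).
CH(CONH2): amide, 1 C=O (running total 5).
CH(CHO): aldehyde, 1 C=O (running total 6).
CH(NHCOCH3): amide, 1 C=O (running total 7).

7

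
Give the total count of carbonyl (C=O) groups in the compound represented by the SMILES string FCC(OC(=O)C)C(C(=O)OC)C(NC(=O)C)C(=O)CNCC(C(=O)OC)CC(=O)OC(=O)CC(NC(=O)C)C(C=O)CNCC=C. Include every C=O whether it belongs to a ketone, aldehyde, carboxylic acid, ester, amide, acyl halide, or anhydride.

9

CH(OCOCH3): ester, 1 C=O (running total 1).
CH(COOCH3): ester, 1 C=O (running total 2).
CH(NHCOCH3): amide, 1 C=O (running total 3).
CO: ketone, 1 C=O (running total 4).
CH(COOCH3): ester, 1 C=O (running total 5).
CH2CO-O-COCH2: anhydride, 2 C=O (running total 7).
CH(NHCOCH3): amide, 1 C=O (running total 8).
CH(CHO): aldehyde, 1 C=O (running total 9).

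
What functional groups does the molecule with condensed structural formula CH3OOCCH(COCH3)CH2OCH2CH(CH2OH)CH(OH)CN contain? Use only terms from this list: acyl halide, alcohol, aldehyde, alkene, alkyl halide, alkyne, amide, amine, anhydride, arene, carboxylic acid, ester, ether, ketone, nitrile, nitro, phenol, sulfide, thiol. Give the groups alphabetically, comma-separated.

alcohol, ester, ether, ketone, nitrile

CH3O–C(=O)–: carbonyl C bonded to C and to –OCH3 → ester (not ketone + ether).
pendant –COCH3: carbonyl C bonded to two carbons → ketone.
C–O–C with sp³ carbons on both sides and no adjacent C=O → ether.
pendant –CH2OH on an sp³ backbone C → alcohol.
–OH on an sp³ carbon → alcohol (secondary).
–C≡N: carbon triple-bonded to nitrogen → nitrile.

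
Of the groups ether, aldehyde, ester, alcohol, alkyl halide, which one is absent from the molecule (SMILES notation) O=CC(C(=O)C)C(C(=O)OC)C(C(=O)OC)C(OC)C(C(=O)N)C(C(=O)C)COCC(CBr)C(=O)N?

alcohol

ether: present (CH(OCH3) — pendant –OCH3: C–O–C with sp³ C, no adjacent C=O → ether).
ester: present (CH(COOCH3) — pendant –COOCH3: carbonyl C bonded to C and –OCH3 → ester).
aldehyde: present (OHC — terminal –CHO: carbonyl C bonded to H and C → aldehyde).
alkyl halide: present (CH(CH2Br) — pendant –CH2X: halogen on sp³ carbon → alkyl halide).
alcohol: no segment matches this pattern.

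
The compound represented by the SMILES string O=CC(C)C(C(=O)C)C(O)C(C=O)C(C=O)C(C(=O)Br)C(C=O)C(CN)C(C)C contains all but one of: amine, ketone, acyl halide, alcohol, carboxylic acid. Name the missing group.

alcohol: present (CH(OH) — –OH on an sp³ carbon → alcohol (secondary)).
amine: present (CH(CH2NH2) — pendant –CH2NH2: N on sp³ C, no adjacent C=O → amine).
acyl halide: present (CH(COBr) — pendant –C(=O)X: carbonyl C bonded to C and halogen → acyl halide).
ketone: present (CH(COCH3) — pendant –COCH3: carbonyl C bonded to two carbons → ketone).
carboxylic acid: no segment matches this pattern.

carboxylic acid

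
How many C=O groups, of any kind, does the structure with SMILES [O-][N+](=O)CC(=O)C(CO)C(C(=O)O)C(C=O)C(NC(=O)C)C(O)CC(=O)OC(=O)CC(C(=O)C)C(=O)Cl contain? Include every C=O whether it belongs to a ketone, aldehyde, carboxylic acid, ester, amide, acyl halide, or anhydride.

8

CO: ketone, 1 C=O (running total 1).
CH(COOH): carboxylic acid, 1 C=O (running total 2).
CH(CHO): aldehyde, 1 C=O (running total 3).
CH(NHCOCH3): amide, 1 C=O (running total 4).
CH2CO-O-COCH2: anhydride, 2 C=O (running total 6).
CH(COCH3): ketone, 1 C=O (running total 7).
COCl: acyl halide, 1 C=O (running total 8).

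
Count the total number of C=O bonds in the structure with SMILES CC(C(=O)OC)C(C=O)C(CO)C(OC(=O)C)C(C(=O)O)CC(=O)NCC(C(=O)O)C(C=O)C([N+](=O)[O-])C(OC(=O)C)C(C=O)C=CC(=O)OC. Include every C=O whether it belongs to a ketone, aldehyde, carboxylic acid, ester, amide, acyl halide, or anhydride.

10

CH(COOCH3): ester, 1 C=O (running total 1).
CH(CHO): aldehyde, 1 C=O (running total 2).
CH(OCOCH3): ester, 1 C=O (running total 3).
CH(COOH): carboxylic acid, 1 C=O (running total 4).
CH2CONHCH2: amide, 1 C=O (running total 5).
CH(COOH): carboxylic acid, 1 C=O (running total 6).
CH(CHO): aldehyde, 1 C=O (running total 7).
CH(OCOCH3): ester, 1 C=O (running total 8).
CH(CHO): aldehyde, 1 C=O (running total 9).
COOCH3: ester, 1 C=O (running total 10).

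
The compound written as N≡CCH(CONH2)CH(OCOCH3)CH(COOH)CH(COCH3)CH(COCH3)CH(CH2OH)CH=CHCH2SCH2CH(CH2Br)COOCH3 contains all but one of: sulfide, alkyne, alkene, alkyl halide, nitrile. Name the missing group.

alkyl halide: present (CH(CH2Br) — pendant –CH2X: halogen on sp³ carbon → alkyl halide).
nitrile: present (N≡C — N≡C–: carbon triple-bonded to nitrogen → nitrile).
alkene: present (CH=CH — C=C double bond → alkene).
sulfide: present (CH2SCH2 — C–S–C linkage → sulfide (thioether)).
alkyne: absent. In N≡C, the triple bond is C≡N, not C≡C, so it is a nitrile.

alkyne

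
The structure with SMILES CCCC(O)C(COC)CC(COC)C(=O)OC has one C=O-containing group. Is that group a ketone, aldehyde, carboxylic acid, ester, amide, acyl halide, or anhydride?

ester

The carbonyl is in the COOCH3 segment: –C(=O)OCH3: carbonyl C bonded to C and to –OCH3 → ester (not ketone + ether).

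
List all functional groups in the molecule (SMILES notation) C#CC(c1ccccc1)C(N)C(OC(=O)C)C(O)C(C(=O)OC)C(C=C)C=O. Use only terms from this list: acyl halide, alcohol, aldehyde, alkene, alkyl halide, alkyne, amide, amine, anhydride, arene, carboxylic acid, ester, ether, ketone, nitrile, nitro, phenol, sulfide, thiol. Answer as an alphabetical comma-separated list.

Working along the chain:
  HC≡C: C≡C triple bond → alkyne.
  CH(C6H5): pendant –C6H5: benzene ring → arene.
  CH(NH2): –NH2 on an sp³ carbon with no adjacent C=O → amine.
  CH(OCOCH3): pendant –OC(=O)CH3: an acyloxy group → ester.
  CH(OH): –OH on an sp³ carbon → alcohol (secondary).
  CH(COOCH3): pendant –COOCH3: carbonyl C bonded to C and –OCH3 → ester.
  CH(CH=CH2): pendant –CH=CH2: C=C double bond → alkene.
  CHO: terminal –CHO: carbonyl C bonded to H and C → aldehyde.

alcohol, aldehyde, alkene, alkyne, amine, arene, ester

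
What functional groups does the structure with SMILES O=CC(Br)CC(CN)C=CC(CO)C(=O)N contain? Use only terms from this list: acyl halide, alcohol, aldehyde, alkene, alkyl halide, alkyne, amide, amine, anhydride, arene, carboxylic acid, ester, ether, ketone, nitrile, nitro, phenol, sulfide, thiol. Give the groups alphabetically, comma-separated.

Reading the structure from left to right:
  OHC: terminal –CHO: carbonyl C bonded to H and C → aldehyde.
  CH(Br): halogen on an sp³ carbon → alkyl halide.
  CH(CH2NH2): pendant –CH2NH2: N on sp³ C, no adjacent C=O → amine.
  CH=CH: C=C double bond → alkene.
  CH(CH2OH): pendant –CH2OH on an sp³ backbone C → alcohol.
  CONH2: –C(=O)NH2: carbonyl C bonded to C and to N → amide (the N is not a separate amine).

alcohol, aldehyde, alkene, alkyl halide, amide, amine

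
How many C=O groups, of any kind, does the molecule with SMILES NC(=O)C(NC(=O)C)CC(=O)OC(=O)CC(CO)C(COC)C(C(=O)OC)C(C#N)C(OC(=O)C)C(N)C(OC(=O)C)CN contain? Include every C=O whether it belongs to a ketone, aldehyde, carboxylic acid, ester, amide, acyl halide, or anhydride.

H2NCO: amide, 1 C=O (running total 1).
CH(NHCOCH3): amide, 1 C=O (running total 2).
CH2CO-O-COCH2: anhydride, 2 C=O (running total 4).
CH(COOCH3): ester, 1 C=O (running total 5).
CH(OCOCH3): ester, 1 C=O (running total 6).
CH(OCOCH3): ester, 1 C=O (running total 7).

7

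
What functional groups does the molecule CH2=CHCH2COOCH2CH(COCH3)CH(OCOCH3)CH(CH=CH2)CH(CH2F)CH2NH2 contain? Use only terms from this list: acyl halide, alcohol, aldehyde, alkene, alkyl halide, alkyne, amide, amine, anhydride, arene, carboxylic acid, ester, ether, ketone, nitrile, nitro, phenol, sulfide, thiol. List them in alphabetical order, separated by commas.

alkene, alkyl halide, amine, ester, ketone

Working along the chain:
  CH2=CH: C=C double bond → alkene.
  CH2COOCH2: –C(=O)–O–C with C on the carbonyl side → ester.
  CH(COCH3): pendant –COCH3: carbonyl C bonded to two carbons → ketone.
  CH(OCOCH3): pendant –OC(=O)CH3: an acyloxy group → ester.
  CH(CH=CH2): pendant –CH=CH2: C=C double bond → alkene.
  CH(CH2F): pendant –CH2X: halogen on sp³ carbon → alkyl halide.
  CH2NH2: –NH2 on an sp³ carbon with no adjacent C=O → amine.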